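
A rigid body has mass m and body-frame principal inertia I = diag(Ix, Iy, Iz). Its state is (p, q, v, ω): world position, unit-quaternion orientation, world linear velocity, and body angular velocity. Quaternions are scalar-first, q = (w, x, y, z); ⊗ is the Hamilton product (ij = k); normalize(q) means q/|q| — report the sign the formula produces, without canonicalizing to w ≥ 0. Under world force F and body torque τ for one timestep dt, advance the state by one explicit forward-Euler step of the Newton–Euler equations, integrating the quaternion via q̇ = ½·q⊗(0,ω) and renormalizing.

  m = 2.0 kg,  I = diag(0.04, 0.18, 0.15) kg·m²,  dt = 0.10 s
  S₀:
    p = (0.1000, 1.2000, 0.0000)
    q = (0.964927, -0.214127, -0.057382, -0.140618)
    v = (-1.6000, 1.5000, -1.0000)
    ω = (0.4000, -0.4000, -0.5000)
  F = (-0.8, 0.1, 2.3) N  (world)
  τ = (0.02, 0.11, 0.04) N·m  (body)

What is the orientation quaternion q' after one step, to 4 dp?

Hamilton product q⊗(0,ω) = (-0.0076110, 0.3584146, -0.5492815, -0.3738599)
q' = normalize(q + ½dt·q⊗(0,ω)) = (0.9639, -0.1961, -0.0848, -0.1592)

q' = (0.9639, -0.1961, -0.0848, -0.1592)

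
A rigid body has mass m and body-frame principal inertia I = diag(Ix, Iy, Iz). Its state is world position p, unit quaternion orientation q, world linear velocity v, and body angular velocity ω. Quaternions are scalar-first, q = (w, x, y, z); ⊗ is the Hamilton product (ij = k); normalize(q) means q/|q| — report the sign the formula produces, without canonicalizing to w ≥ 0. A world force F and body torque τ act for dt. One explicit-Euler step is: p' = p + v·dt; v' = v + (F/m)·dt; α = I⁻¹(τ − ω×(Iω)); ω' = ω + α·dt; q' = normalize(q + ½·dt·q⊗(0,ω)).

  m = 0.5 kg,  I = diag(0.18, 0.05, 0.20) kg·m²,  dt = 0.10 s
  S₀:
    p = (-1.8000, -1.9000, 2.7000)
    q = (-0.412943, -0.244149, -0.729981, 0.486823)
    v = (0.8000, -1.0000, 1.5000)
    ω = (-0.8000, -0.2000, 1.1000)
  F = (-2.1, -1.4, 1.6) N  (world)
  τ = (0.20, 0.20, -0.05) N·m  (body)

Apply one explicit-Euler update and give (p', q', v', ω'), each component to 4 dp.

a = F/m = (-4.2000, -2.8000, 3.2000)
p + v·dt = (-1.7200, -2.0000, 2.8500)
new velocity v' = (0.3800, -1.2800, 1.8200)
ω×(Iω) gyroscopic = (-0.0330, 0.0176, -0.0208)
(τ − ω×Iω)/I = (1.2944, 3.6480, -0.1460)
new body rate ω' = (-0.6706, 0.1648, 1.0854)
2q̇ = q⊗(0,ω) = (-0.8768207, -0.3752601, -0.0383059, -0.9893923)
q + ½dt·q⊗(0,ω), renormalized = (-0.4557, -0.2623, -0.7302, 0.4363)

p' = (-1.7200, -2.0000, 2.8500)
q' = (-0.4557, -0.2623, -0.7302, 0.4363)
v' = (0.3800, -1.2800, 1.8200)
ω' = (-0.6706, 0.1648, 1.0854)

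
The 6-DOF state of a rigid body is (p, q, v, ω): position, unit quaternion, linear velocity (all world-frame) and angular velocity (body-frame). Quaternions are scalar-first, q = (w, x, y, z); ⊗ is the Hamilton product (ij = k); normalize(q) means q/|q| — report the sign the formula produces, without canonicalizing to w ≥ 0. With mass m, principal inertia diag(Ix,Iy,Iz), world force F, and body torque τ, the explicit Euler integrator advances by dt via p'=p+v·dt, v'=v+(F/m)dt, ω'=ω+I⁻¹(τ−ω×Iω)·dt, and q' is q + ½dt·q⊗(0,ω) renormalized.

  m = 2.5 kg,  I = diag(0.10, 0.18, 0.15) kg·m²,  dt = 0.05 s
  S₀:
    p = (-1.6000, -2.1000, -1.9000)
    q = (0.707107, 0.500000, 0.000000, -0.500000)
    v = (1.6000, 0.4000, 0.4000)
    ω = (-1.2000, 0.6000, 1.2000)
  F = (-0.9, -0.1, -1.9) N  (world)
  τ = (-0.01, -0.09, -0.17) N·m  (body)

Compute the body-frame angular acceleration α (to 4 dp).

α = (0.1160, -0.9000, -0.7493)

ω×(Iω) gyroscopic = (-0.0216, 0.0720, -0.0576)
α = I⁻¹(τ − ω×Iω) = (0.1160, -0.9000, -0.7493)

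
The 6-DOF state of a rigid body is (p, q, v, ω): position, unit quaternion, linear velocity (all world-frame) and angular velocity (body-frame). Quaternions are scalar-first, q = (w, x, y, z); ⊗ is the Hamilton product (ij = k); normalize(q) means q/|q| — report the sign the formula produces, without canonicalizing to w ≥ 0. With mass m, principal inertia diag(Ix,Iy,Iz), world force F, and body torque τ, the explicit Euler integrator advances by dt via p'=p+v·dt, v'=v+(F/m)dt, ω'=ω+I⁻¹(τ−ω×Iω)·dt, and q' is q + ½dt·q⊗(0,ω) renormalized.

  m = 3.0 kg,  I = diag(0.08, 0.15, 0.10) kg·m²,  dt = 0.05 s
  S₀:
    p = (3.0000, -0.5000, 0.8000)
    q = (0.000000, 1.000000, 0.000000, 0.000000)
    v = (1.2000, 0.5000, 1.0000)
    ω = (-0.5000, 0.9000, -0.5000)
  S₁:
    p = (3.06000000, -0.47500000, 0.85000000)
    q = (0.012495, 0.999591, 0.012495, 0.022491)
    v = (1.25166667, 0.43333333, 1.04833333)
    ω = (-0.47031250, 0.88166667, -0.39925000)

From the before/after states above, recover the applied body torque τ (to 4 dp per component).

τ = (0.0700, -0.0600, 0.1700)

ω₁ − ω₀ = (0.02968750, -0.01833333, 0.10075000)
gyro term ω₀×Iω₀ = (0.0225, -0.0050, -0.0315)
applied torque τ = (0.0700, -0.0600, 0.1700)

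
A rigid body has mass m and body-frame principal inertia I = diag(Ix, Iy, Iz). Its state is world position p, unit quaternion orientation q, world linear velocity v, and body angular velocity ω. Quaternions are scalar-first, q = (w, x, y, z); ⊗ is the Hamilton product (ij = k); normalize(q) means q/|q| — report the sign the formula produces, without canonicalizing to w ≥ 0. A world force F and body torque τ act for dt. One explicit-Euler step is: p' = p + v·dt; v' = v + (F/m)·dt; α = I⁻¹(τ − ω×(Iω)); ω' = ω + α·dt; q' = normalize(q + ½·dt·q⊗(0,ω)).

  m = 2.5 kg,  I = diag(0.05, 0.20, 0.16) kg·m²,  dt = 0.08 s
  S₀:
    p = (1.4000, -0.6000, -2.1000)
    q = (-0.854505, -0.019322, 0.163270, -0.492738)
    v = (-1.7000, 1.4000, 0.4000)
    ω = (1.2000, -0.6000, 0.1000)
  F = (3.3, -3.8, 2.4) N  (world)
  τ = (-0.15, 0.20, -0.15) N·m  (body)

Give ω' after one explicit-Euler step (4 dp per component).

α = I⁻¹(τ − ω×Iω) = (-3.0480, 1.0660, -0.2625)
new body rate ω' = (0.9562, -0.5147, 0.0790)

ω' = (0.9562, -0.5147, 0.0790)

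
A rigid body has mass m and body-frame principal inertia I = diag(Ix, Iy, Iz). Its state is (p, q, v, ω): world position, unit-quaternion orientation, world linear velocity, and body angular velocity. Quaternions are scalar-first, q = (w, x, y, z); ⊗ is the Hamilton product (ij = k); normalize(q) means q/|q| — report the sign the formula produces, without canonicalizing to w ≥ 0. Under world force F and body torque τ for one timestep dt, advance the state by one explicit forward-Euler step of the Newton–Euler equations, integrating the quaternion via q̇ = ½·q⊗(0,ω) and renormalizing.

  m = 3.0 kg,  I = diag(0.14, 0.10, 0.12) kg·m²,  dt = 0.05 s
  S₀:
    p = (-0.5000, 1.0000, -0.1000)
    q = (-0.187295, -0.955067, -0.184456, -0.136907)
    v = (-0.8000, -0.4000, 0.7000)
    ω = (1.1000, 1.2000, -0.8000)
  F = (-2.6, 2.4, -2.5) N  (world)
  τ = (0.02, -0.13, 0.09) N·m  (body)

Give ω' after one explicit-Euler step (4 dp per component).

ω' = (1.1140, 1.1438, -0.7405)

α = I⁻¹(τ − ω×Iω) = (0.2800, -1.1240, 1.1900)
ω + α·dt = (1.1140, 1.1438, -0.7405)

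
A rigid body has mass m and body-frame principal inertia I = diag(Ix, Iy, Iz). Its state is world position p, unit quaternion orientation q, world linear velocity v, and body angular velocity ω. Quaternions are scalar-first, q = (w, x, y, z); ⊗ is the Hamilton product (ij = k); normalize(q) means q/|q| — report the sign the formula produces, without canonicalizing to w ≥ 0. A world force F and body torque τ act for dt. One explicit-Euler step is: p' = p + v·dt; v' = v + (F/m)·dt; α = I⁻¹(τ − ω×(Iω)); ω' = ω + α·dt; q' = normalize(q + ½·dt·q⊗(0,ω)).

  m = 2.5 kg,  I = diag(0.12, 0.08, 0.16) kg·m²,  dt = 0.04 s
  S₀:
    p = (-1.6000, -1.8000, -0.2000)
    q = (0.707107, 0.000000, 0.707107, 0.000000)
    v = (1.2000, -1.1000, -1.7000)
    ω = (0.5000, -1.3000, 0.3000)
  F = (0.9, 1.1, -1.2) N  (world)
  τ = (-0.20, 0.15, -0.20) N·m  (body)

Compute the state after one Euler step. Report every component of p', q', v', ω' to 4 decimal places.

α = I⁻¹(τ − ω×Iω) = (-1.4067, 1.9500, -1.4125)
ω + α·dt = (0.4437, -1.2220, 0.2435)
Hamilton product q⊗(0,ω) = (0.9192391, 0.5656856, -0.9192391, -0.1414214)
q' = normalize(q + ½dt·q⊗(0,ω)) = (0.7252, 0.0113, 0.6884, -0.0028)
linear accel F/m = (0.3600, 0.4400, -0.4800)
p + v·dt = (-1.5520, -1.8440, -0.2680)
v' = v + a·dt = (1.2144, -1.0824, -1.7192)

p' = (-1.5520, -1.8440, -0.2680)
q' = (0.7252, 0.0113, 0.6884, -0.0028)
v' = (1.2144, -1.0824, -1.7192)
ω' = (0.4437, -1.2220, 0.2435)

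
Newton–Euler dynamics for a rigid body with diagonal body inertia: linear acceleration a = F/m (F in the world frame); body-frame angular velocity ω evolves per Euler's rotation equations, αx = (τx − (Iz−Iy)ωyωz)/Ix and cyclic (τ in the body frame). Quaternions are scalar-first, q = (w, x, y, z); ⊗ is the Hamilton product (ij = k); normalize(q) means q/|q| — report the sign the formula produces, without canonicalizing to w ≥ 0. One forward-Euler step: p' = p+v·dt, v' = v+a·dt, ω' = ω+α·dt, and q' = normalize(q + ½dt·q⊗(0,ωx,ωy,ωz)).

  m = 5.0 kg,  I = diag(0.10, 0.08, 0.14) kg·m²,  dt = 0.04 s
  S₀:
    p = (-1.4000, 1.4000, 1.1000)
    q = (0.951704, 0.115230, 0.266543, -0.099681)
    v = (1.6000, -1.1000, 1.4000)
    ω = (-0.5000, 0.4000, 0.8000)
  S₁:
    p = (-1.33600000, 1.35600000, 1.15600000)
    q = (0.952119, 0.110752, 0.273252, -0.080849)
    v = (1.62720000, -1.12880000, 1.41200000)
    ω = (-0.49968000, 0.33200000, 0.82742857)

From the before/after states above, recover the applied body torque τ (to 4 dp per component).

τ = (0.0200, -0.1200, 0.1000)

ω₁ − ω₀ = (0.00032000, -0.06800000, 0.02742857)
ω₀×(Iω₀) = (0.0192, 0.0160, 0.0040)
τ = I·(Δω/dt) + ω₀×(Iω₀) = (0.0200, -0.1200, 0.1000)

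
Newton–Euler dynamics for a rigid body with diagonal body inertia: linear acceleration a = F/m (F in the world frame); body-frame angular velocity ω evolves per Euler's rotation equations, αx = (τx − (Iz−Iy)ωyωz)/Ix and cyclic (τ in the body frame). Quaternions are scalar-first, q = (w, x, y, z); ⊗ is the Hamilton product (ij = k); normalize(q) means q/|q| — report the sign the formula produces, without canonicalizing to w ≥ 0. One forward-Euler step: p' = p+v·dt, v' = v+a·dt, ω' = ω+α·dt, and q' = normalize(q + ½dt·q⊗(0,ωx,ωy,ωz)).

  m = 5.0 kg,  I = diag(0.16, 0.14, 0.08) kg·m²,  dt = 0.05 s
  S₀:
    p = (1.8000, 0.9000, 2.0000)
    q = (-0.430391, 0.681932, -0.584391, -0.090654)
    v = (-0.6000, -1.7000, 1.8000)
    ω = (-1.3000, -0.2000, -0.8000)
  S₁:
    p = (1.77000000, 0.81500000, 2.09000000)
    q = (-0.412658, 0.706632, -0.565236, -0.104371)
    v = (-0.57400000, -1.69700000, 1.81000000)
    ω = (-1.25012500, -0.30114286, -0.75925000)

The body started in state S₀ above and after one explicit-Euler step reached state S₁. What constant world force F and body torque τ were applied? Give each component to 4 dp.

Δv = v₁−v₀ = (0.02600000, 0.00300000, 0.01000000)
m·(v₁−v₀)/dt = (2.6000, 0.3000, 1.0000)
Δω = ω₁−ω₀ = (0.04987500, -0.10114286, 0.04075000)
τ = I·(Δω/dt) + ω₀×(Iω₀) = (0.1500, -0.2000, 0.0600)

F = (2.6000, 0.3000, 1.0000)
τ = (0.1500, -0.2000, 0.0600)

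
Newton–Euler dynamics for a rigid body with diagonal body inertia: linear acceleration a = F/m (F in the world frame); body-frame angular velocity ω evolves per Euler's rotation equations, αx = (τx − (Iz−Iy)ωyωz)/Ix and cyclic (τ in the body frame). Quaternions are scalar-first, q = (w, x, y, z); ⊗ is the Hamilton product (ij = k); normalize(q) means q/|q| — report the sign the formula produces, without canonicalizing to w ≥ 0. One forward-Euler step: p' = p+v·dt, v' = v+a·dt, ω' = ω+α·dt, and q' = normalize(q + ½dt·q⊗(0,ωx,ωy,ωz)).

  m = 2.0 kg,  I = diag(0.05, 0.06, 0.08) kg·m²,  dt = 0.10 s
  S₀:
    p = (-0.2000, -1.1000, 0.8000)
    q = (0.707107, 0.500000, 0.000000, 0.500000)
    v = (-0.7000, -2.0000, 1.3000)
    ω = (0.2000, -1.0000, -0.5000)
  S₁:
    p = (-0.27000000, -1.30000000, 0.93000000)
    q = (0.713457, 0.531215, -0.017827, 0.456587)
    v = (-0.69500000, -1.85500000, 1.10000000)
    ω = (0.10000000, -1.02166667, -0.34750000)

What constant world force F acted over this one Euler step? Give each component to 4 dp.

Δv = v₁−v₀ = (0.00500000, 0.14500000, -0.20000000)
F = m·Δv/dt = (0.1000, 2.9000, -4.0000)

F = (0.1000, 2.9000, -4.0000)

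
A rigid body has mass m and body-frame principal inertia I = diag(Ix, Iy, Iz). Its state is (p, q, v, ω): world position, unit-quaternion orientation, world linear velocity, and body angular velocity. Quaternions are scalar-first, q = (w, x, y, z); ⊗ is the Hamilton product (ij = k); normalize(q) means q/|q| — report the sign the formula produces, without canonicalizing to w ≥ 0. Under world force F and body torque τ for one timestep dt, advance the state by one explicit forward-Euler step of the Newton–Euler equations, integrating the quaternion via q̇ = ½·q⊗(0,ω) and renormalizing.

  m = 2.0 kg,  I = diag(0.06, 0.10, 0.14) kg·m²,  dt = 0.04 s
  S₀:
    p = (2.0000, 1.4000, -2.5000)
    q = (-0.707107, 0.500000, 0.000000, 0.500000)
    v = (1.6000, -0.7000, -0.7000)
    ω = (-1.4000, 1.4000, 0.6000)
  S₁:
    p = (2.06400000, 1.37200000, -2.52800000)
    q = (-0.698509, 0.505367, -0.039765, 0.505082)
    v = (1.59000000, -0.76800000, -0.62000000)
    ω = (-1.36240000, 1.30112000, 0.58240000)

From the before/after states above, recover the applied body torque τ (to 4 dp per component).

rate change Δω = (0.03760000, -0.09888000, -0.01760000)
precession coupling = (0.0336, 0.0672, -0.0784)
applied torque τ = (0.0900, -0.1800, -0.1400)

τ = (0.0900, -0.1800, -0.1400)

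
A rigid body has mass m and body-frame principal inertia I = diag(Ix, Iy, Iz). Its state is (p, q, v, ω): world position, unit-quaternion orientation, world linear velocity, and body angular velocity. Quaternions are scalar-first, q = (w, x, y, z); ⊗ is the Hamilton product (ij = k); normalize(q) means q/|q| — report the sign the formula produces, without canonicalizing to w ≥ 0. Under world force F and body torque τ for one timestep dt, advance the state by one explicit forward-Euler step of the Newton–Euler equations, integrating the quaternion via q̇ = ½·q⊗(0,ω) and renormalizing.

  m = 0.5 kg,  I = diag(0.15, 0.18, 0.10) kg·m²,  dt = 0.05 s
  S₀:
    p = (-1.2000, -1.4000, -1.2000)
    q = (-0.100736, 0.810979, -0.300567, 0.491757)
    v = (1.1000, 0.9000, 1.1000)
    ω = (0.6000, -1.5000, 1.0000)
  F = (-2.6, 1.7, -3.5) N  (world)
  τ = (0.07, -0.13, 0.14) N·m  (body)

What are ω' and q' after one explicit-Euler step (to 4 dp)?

ω×(Iω) gyroscopic = (0.1200, 0.0300, -0.0270)
angular accel α = (-0.3333, -0.8889, 1.6700)
new body rate ω' = (0.5833, -1.5444, 1.0835)
q⊗(0,ω) = (-1.4291949, 0.3766269, -0.3648208, -1.1368643)
q' = normalize(q + ½dt·q⊗(0,ω)) = (-0.1363, 0.8195, -0.3093, 0.4628)

ω' = (0.5833, -1.5444, 1.0835)
q' = (-0.1363, 0.8195, -0.3093, 0.4628)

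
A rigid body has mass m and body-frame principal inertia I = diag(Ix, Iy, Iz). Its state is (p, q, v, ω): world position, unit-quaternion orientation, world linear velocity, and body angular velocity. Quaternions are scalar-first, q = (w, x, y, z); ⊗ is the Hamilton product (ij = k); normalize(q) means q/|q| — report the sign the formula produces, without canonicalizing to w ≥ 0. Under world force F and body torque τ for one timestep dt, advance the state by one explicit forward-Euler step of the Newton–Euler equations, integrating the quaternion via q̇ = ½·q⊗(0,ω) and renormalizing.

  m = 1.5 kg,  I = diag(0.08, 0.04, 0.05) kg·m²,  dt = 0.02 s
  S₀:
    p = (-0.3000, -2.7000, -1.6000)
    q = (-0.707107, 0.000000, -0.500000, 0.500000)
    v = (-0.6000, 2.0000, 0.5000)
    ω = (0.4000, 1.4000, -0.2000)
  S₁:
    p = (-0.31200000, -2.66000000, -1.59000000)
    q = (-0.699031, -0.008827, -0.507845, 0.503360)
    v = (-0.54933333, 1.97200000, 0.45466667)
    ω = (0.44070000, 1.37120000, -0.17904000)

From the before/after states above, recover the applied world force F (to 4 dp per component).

v₁ − v₀ = (0.05066667, -0.02800000, -0.04533333)
applied force F = (3.8000, -2.1000, -3.4000)

F = (3.8000, -2.1000, -3.4000)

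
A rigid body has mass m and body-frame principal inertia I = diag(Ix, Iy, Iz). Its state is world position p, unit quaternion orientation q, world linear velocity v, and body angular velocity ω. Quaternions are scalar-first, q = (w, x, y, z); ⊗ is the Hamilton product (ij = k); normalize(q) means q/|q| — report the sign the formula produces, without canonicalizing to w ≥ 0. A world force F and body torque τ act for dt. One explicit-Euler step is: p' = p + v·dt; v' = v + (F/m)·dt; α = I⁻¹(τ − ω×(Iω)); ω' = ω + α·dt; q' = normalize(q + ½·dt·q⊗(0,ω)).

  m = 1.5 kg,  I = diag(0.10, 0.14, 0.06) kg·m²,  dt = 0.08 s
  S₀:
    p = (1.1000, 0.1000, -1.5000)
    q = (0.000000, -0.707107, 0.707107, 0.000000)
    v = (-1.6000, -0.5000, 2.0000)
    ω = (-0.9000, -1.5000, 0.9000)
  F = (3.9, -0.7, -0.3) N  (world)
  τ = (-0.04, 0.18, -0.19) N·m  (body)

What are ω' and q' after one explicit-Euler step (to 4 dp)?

gyro term ω×Iω = (0.1080, -0.0324, 0.0540)
(τ − ω×Iω)/I = (-1.4800, 1.5171, -4.0667)
ω + α·dt = (-1.0184, -1.3786, 0.5747)
2q̇ = q⊗(0,ω) = (0.4242642, 0.6363963, 0.6363963, 1.6970568)
q + ½dt·q⊗(0,ω), renormalized = (0.0169, -0.6796, 0.7303, 0.0677)

ω' = (-1.0184, -1.3786, 0.5747)
q' = (0.0169, -0.6796, 0.7303, 0.0677)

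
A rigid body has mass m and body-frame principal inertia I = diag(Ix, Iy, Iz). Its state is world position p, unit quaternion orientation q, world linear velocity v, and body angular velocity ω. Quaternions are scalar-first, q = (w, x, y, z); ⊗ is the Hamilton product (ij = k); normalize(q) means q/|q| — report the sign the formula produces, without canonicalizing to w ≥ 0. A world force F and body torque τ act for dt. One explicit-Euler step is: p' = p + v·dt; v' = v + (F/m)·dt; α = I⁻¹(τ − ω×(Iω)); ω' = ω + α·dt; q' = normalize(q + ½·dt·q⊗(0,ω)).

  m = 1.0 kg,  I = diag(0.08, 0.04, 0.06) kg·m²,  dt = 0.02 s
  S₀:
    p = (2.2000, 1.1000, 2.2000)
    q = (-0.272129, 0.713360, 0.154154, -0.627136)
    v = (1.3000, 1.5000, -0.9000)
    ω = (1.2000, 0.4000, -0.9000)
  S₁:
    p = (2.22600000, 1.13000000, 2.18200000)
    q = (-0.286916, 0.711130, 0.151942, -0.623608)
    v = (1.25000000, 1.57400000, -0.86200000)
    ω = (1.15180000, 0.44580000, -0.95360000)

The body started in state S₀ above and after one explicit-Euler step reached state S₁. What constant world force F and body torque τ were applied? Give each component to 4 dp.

F = (-2.5000, 3.7000, 1.9000)
τ = (-0.2000, 0.0700, -0.1800)

Δv = v₁−v₀ = (-0.05000000, 0.07400000, 0.03800000)
F = m·Δv/dt = (-2.5000, 3.7000, 1.9000)
Δω = ω₁−ω₀ = (-0.04820000, 0.04580000, -0.05360000)
τ = I·(Δω/dt) + ω₀×(Iω₀) = (-0.2000, 0.0700, -0.1800)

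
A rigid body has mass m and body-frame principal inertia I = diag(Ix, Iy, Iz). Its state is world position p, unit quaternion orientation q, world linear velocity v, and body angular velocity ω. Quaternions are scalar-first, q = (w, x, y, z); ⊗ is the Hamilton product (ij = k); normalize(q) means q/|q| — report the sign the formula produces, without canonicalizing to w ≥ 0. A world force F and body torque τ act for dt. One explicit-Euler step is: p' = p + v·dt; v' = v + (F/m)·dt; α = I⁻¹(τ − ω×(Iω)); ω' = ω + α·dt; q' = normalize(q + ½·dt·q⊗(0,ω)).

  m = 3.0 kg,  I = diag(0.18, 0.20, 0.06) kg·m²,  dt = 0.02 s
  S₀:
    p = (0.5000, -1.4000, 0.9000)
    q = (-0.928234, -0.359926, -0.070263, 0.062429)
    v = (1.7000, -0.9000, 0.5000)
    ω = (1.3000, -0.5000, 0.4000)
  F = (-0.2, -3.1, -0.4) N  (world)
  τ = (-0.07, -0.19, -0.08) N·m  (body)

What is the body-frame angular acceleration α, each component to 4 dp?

precession coupling ω×(Iω) = (0.0280, 0.0624, -0.0130)
(τ − ω×Iω)/I = (-0.5444, -1.2620, -1.1167)

α = (-0.5444, -1.2620, -1.1167)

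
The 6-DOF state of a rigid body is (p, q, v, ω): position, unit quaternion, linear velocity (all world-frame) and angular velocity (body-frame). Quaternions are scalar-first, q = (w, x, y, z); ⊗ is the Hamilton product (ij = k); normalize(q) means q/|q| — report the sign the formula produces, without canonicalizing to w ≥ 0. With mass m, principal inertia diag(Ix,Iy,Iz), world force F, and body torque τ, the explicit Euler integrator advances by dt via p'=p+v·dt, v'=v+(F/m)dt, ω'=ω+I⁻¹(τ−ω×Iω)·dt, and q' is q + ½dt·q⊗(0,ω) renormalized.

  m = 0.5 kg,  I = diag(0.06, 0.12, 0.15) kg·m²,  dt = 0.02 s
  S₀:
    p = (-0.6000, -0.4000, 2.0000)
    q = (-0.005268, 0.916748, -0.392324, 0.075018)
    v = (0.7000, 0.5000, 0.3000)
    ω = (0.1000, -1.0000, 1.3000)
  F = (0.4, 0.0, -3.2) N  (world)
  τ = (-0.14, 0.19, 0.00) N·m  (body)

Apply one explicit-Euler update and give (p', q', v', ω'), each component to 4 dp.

ω×(Iω) gyroscopic = (-0.0390, -0.0117, -0.0060)
angular accel α = (-1.6833, 1.6808, 0.0400)
ω' = ω + α·dt = (0.0663, -0.9664, 1.3008)
q⊗(0,ω) = (-0.5815222, -0.4355300, -1.1790026, -0.8843640)
q' = normalize(q + ½dt·q⊗(0,ω)) = (-0.0111, 0.9123, -0.4041, 0.0662)
linear accel F/m = (0.8000, 0.0000, -6.4000)
new position p' = (-0.5860, -0.3900, 2.0060)
new velocity v' = (0.7160, 0.5000, 0.1720)

p' = (-0.5860, -0.3900, 2.0060)
q' = (-0.0111, 0.9123, -0.4041, 0.0662)
v' = (0.7160, 0.5000, 0.1720)
ω' = (0.0663, -0.9664, 1.3008)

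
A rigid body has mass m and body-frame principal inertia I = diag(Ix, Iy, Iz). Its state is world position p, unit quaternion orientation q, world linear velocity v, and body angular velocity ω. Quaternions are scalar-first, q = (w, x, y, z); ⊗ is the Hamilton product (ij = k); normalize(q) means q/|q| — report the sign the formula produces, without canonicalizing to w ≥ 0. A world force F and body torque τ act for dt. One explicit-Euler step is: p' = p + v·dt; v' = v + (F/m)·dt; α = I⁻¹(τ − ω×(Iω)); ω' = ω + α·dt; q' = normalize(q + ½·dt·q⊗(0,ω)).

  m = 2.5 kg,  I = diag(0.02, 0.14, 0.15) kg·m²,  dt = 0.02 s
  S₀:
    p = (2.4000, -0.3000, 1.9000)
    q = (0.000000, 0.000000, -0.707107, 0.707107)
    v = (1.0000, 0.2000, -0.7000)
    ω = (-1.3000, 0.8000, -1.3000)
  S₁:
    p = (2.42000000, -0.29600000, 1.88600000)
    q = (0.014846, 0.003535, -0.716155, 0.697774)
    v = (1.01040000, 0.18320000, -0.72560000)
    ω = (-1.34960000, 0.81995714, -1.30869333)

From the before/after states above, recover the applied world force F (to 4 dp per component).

Δv = v₁−v₀ = (0.01040000, -0.01680000, -0.02560000)
F = m·Δv/dt = (1.3000, -2.1000, -3.2000)

F = (1.3000, -2.1000, -3.2000)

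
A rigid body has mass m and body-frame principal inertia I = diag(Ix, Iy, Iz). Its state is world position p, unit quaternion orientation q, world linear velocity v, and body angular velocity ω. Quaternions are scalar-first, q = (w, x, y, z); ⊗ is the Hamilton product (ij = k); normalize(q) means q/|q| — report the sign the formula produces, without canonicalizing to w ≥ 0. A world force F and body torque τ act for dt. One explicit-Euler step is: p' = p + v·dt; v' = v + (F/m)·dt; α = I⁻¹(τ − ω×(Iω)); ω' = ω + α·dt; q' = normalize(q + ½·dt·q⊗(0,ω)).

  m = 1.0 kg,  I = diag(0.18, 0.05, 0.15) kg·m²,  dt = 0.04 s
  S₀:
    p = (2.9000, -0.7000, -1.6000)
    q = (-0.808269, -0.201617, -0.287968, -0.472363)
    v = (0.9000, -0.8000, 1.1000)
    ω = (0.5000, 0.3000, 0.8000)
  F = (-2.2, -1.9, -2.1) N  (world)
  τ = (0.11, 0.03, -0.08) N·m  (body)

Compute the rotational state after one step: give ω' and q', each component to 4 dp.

ω' = (0.5191, 0.3144, 0.7839)
q' = (-0.7968, -0.2114, -0.2943, -0.4835)

gyro term ω×Iω = (0.0240, 0.0120, -0.0195)
angular accel α = (0.4778, 0.3600, -0.4033)
new body rate ω' = (0.5191, 0.3144, 0.7839)
Hamilton product q⊗(0,ω) = (0.5650893, -0.4928000, -0.3173686, -0.5631163)
q' = normalize(q + ½dt·q⊗(0,ω)) = (-0.7968, -0.2114, -0.2943, -0.4835)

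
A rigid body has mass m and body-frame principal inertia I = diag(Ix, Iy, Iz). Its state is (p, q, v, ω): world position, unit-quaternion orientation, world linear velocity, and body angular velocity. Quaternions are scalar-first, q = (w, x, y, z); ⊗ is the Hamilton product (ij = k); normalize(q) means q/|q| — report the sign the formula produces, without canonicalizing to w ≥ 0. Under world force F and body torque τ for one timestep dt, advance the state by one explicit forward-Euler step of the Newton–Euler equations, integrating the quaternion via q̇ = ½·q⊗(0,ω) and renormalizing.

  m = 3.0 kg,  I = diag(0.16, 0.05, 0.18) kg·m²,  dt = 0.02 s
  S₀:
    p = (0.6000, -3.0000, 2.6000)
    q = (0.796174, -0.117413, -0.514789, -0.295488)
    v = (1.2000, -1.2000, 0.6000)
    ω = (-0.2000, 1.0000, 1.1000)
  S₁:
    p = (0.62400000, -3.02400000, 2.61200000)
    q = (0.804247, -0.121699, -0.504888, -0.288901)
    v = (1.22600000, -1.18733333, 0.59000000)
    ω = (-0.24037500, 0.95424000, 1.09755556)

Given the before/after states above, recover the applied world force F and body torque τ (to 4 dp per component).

F = (3.9000, 1.9000, -1.5000)
τ = (-0.1800, -0.1100, 0.0000)

ω₁ − ω₀ = (-0.04037500, -0.04576000, -0.00244444)
ω₀×(Iω₀) = (0.1430, 0.0044, 0.0220)
τ = I·(Δω/dt) + ω₀×(Iω₀) = (-0.1800, -0.1100, 0.0000)
v₁ − v₀ = (0.02600000, 0.01266667, -0.01000000)
m·(v₁−v₀)/dt = (3.9000, 1.9000, -1.5000)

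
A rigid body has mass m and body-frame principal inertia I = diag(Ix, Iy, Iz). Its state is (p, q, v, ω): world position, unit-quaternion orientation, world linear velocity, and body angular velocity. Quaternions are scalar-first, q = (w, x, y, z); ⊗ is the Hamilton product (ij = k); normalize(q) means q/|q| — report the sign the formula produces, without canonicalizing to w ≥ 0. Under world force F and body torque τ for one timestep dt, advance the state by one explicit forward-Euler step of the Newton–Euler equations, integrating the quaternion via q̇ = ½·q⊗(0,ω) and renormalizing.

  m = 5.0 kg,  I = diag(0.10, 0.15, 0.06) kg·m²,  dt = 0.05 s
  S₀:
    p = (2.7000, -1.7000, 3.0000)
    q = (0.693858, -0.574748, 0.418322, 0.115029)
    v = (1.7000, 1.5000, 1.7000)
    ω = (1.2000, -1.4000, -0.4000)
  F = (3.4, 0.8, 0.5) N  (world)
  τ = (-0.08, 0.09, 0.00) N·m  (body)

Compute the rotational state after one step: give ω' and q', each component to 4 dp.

ω×(Iω) gyroscopic = (-0.0504, -0.0192, -0.0840)
α = I⁻¹(τ − ω×Iω) = (-0.2960, 0.7280, 1.4000)
ω' = ω + α·dt = (1.1852, -1.3636, -0.3300)
Hamilton product q⊗(0,ω) = (1.3213600, 0.8263414, -1.0632656, 0.0251176)
q + ½dt·q⊗(0,ω), renormalized = (0.7261, -0.5535, 0.3913, 0.1155)

ω' = (1.1852, -1.3636, -0.3300)
q' = (0.7261, -0.5535, 0.3913, 0.1155)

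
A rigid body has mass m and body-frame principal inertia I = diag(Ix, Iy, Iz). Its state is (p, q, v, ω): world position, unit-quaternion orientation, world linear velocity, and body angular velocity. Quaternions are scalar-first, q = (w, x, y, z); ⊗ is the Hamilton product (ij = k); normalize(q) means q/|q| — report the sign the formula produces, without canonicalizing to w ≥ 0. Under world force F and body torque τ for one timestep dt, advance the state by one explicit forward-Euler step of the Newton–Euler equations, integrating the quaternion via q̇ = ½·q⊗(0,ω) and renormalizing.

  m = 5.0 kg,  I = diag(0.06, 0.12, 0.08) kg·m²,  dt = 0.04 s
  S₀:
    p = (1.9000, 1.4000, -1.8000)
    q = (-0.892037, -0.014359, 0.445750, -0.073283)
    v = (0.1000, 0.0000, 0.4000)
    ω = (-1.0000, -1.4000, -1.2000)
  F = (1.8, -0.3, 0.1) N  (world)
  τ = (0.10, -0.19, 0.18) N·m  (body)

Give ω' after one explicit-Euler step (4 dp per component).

ω' = (-0.8885, -1.4553, -1.1520)

precession coupling ω×(Iω) = (-0.0672, -0.0240, 0.0840)
angular accel α = (2.7867, -1.3833, 1.2000)
ω' = ω + α·dt = (-0.8885, -1.4553, -1.1520)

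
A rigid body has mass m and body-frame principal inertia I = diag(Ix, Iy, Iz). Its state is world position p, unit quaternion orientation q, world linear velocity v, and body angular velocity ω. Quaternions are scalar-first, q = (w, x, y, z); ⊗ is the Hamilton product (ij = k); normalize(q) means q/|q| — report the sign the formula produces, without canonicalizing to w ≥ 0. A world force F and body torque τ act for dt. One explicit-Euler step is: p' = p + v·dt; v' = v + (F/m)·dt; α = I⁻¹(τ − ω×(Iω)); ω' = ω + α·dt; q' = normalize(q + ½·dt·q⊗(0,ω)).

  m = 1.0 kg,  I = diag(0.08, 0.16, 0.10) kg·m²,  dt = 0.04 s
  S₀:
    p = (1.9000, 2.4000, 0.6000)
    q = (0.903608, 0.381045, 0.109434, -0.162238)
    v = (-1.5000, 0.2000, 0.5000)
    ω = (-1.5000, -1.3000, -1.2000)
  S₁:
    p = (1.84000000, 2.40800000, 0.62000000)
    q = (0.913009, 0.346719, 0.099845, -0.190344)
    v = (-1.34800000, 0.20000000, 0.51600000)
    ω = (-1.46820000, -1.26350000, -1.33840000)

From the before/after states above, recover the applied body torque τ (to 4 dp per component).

rate change Δω = (0.03180000, 0.03650000, -0.13840000)
gyro term ω₀×Iω₀ = (-0.0936, -0.0360, 0.1560)
τ = I·(Δω/dt) + ω₀×(Iω₀) = (-0.0300, 0.1100, -0.1900)

τ = (-0.0300, 0.1100, -0.1900)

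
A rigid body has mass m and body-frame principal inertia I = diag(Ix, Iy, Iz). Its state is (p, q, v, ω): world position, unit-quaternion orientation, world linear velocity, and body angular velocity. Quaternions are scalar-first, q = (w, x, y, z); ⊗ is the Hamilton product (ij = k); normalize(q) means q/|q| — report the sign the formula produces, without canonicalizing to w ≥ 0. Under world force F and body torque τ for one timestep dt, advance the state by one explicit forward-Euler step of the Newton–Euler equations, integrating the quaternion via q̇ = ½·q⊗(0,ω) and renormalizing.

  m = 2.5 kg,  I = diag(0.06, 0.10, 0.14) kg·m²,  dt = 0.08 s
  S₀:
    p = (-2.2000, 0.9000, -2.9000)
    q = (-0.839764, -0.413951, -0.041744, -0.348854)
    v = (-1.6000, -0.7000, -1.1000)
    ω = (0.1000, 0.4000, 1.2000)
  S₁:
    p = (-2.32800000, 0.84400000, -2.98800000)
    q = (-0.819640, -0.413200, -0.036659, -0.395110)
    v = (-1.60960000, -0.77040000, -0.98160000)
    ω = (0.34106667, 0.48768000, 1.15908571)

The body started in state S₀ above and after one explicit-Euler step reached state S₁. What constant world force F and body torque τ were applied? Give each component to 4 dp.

F = (-0.3000, -2.2000, 3.7000)
τ = (0.2000, 0.1000, -0.0700)

ω₁ − ω₀ = (0.24106667, 0.08768000, -0.04091429)
ω₀×(Iω₀) = (0.0192, -0.0096, 0.0016)
applied torque τ = (0.2000, 0.1000, -0.0700)
Δv = v₁−v₀ = (-0.00960000, -0.07040000, 0.11840000)
applied force F = (-0.3000, -2.2000, 3.7000)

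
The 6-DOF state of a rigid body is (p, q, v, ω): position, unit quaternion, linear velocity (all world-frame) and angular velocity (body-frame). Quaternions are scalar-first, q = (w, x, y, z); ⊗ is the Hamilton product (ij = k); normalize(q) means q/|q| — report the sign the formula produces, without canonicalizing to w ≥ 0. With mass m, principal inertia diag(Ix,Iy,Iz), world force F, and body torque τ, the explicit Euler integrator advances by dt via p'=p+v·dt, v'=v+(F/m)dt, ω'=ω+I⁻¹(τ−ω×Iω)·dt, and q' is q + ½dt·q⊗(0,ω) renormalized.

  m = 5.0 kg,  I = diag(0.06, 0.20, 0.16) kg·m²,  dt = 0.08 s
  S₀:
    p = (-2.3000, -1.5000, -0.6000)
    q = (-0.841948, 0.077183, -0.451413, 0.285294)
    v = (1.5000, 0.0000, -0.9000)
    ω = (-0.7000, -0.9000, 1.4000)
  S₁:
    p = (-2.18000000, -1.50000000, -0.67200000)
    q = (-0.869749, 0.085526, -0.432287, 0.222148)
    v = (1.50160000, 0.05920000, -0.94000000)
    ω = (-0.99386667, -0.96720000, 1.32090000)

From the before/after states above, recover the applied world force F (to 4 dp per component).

Δv = v₁−v₀ = (0.00160000, 0.05920000, -0.04000000)
m·(v₁−v₀)/dt = (0.1000, 3.7000, -2.5000)

F = (0.1000, 3.7000, -2.5000)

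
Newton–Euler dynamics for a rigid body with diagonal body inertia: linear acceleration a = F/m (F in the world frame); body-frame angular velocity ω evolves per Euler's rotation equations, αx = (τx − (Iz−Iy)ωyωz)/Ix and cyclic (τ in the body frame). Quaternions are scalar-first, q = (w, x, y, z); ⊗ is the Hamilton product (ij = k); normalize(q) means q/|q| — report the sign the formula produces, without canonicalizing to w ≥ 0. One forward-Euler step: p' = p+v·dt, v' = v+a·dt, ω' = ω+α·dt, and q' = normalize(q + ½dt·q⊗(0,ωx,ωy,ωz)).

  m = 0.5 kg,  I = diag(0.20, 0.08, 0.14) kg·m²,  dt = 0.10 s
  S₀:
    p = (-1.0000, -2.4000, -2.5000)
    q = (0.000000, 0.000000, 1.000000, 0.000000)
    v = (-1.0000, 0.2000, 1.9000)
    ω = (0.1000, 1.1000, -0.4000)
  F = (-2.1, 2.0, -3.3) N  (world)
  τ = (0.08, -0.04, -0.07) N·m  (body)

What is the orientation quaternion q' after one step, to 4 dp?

Hamilton product q⊗(0,ω) = (-1.1000000, -0.4000000, 0.0000000, -0.1000000)
q' = normalize(q + ½dt·q⊗(0,ω)) = (-0.0549, -0.0200, 0.9983, -0.0050)

q' = (-0.0549, -0.0200, 0.9983, -0.0050)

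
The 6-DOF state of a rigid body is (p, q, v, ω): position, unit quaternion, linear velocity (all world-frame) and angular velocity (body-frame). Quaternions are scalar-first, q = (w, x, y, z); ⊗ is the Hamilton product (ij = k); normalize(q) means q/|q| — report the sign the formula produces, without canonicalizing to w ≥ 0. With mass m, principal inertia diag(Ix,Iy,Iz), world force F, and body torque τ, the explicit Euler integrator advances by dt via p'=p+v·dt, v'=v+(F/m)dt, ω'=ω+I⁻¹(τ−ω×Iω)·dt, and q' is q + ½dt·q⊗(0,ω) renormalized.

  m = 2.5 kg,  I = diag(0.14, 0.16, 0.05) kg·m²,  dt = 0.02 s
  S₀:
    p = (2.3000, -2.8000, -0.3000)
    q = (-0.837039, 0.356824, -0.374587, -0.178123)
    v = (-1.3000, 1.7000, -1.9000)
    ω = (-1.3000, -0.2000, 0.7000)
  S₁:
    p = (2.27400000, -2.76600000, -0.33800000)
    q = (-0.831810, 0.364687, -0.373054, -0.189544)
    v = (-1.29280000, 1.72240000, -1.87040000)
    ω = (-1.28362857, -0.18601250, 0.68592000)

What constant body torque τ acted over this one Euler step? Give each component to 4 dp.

τ = (0.1300, 0.0300, -0.0300)

Δω = ω₁−ω₀ = (0.01637143, 0.01398750, -0.01408000)
ω₀×(Iω₀) = (0.0154, -0.0819, 0.0052)
I·α + gyro = (0.1300, 0.0300, -0.0300)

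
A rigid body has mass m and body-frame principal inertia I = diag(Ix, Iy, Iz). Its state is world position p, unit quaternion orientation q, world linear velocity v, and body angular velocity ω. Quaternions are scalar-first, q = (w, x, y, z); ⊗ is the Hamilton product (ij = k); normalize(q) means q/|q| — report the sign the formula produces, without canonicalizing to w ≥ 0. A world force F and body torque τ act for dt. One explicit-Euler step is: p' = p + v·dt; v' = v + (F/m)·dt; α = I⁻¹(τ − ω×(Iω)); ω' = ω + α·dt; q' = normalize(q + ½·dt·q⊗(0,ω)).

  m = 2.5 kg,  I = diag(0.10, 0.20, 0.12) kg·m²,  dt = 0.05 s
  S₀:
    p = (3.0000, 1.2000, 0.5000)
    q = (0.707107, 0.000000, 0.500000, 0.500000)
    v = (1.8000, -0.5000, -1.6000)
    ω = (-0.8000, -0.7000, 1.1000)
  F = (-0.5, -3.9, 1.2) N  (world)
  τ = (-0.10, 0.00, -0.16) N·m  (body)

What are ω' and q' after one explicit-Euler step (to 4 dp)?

(τ − ω×Iω)/I = (-1.6160, -0.0880, -1.8000)
ω' = ω + α·dt = (-0.8808, -0.7044, 1.0100)
q⊗(0,ω) = (-0.2000000, 0.3343144, -0.8949749, 1.1778177)
q' = normalize(q + ½dt·q⊗(0,ω)) = (0.7016, 0.0084, 0.4773, 0.5291)

ω' = (-0.8808, -0.7044, 1.0100)
q' = (0.7016, 0.0084, 0.4773, 0.5291)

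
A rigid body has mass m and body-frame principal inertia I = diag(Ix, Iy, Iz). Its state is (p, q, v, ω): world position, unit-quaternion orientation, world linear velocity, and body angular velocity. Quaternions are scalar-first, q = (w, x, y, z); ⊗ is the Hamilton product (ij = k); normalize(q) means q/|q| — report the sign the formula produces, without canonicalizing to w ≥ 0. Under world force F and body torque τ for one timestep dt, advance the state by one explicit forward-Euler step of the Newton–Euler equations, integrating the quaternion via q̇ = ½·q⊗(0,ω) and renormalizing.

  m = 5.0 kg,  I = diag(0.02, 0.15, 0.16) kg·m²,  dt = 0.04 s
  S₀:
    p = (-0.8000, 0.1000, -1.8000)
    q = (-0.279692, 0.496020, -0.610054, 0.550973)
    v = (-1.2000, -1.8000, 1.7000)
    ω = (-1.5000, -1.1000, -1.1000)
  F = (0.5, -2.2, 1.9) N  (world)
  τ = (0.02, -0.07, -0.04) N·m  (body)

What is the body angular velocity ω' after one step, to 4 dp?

α = I⁻¹(τ − ω×Iω) = (0.3950, 1.0733, -1.5906)
new body rate ω' = (-1.4842, -1.0571, -1.1636)

ω' = (-1.4842, -1.0571, -1.1636)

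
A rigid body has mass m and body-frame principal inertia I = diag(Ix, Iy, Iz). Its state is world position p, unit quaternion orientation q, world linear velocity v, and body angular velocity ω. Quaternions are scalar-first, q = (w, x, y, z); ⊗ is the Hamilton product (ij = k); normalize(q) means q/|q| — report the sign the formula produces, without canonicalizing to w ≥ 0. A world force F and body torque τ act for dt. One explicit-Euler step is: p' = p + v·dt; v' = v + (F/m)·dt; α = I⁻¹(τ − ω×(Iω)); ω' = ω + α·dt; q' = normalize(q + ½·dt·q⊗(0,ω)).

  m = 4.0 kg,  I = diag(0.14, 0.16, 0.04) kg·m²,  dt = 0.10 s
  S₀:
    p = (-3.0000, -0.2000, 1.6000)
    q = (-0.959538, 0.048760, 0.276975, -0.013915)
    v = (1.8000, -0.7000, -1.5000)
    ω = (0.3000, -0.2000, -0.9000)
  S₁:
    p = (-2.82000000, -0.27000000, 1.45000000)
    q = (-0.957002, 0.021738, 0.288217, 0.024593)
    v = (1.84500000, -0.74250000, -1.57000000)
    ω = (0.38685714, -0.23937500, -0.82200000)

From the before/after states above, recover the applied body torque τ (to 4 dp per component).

ω₁ − ω₀ = (0.08685714, -0.03937500, 0.07800000)
precession coupling = (-0.0216, -0.0270, -0.0012)
applied torque τ = (0.1000, -0.0900, 0.0300)

τ = (0.1000, -0.0900, 0.0300)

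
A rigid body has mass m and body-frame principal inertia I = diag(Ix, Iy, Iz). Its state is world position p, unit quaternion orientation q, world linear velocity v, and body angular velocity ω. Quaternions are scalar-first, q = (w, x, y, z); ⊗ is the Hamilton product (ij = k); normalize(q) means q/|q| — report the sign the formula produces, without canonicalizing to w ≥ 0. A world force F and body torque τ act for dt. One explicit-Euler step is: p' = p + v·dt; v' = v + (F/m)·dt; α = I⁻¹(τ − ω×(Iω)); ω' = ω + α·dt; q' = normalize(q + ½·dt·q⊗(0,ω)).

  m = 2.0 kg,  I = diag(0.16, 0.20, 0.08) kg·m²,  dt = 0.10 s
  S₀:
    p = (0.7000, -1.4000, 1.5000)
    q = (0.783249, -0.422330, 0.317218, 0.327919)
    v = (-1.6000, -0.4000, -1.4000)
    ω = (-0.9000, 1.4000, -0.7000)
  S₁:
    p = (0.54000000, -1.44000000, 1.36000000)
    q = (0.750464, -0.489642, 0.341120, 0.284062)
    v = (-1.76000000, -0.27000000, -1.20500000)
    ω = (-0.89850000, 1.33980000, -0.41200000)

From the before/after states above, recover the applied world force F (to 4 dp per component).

velocity change Δv = (-0.16000000, 0.13000000, 0.19500000)
F = m·Δv/dt = (-3.2000, 2.6000, 3.9000)

F = (-3.2000, 2.6000, 3.9000)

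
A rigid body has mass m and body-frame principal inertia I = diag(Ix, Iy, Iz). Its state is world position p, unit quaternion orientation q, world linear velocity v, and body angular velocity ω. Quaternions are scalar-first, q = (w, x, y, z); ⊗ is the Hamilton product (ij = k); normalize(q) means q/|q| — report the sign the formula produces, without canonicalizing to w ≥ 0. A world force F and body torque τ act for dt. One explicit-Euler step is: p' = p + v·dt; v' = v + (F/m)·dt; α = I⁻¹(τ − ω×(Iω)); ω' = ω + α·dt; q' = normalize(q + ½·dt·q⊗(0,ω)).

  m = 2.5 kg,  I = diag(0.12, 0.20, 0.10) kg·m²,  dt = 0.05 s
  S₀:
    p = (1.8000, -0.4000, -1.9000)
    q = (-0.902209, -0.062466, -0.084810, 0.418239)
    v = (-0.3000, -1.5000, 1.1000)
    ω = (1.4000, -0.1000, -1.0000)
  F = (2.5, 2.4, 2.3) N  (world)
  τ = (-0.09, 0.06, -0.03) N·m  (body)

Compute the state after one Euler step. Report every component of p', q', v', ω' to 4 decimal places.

linear accel F/m = (1.0000, 0.9600, 0.9200)
p' = p + v·dt = (1.7850, -0.4750, -1.8450)
new velocity v' = (-0.2500, -1.4520, 1.1460)
ω×(Iω) gyroscopic = (-0.0100, -0.0280, -0.0112)
α = I⁻¹(τ − ω×Iω) = (-0.6667, 0.4400, -0.1880)
ω + α·dt = (1.3667, -0.0780, -1.0094)
q⊗(0,ω) = (0.4972104, -1.1364587, 0.6132895, 1.0271896)
q + ½dt·q⊗(0,ω), renormalized = (-0.8890, -0.0908, -0.0694, 0.4435)

p' = (1.7850, -0.4750, -1.8450)
q' = (-0.8890, -0.0908, -0.0694, 0.4435)
v' = (-0.2500, -1.4520, 1.1460)
ω' = (1.3667, -0.0780, -1.0094)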